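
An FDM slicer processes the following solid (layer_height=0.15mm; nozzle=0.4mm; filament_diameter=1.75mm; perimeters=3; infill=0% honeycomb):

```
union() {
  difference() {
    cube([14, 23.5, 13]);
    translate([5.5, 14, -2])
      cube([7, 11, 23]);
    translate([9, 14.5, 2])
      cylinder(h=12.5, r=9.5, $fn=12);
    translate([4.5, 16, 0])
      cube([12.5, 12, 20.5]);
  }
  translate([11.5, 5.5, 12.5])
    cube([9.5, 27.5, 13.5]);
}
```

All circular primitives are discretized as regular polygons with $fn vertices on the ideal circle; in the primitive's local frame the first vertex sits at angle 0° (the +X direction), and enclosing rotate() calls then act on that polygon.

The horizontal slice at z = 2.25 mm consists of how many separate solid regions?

2

At z = 2.25 mm: the cube is present — its section is the full 14×23.5 rectangle; the cube at (5.5, 14) is present — its section is the full 7×11 rectangle; the r=9.5 cylinder at (9, 14.5) contributes a regular 12-gon of circumradius 9.5; the cube at (4.5, 16) (footprint 12.5×12) is included at this height; Subtracting the remaining from the first: starting from the 14×23.5 cube, the 7×11 cube at (5.5, 14) partially overlaps it — only the 66.50 mm² overlap (of its 77.00 mm²) is removed, clipping the outline; the r=9.5 cylinder at (9, 14.5) partially overlaps it — only the 155.98 mm² overlap (of its 270.75 mm²) is removed, clipping the outline; the 12.5×12 cube at (4.5, 16) partially overlaps it — only the 1.55 mm² overlap (of its 150.00 mm²) is removed, clipping the outline — 2 connected regions; the cube at (11.5, 5.5) is not intersected at this z (z outside [12.5, 26]); Taking the union: only the result so far is present, so the union is just that shape — 2 connected regions. The result has 2 disconnected regions.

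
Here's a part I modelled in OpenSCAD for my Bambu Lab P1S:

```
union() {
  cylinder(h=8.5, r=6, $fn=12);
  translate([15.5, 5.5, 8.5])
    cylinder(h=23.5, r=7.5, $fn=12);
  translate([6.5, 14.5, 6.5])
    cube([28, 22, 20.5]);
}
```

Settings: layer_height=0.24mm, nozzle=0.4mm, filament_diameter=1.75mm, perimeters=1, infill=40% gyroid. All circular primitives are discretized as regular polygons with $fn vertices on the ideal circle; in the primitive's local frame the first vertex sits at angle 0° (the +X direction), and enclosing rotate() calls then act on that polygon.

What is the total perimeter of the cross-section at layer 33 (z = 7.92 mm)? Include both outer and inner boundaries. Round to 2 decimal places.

137.27 mm

At z = 7.92 mm: the cylinder: section is a regular 12-gon, circumradius r=6 (perimeter = 2·12·6.000·sin(180°/12) = 37.27 mm); the cylinder at (15.5, 5.5) is not intersected at this z (z outside [8.5, 32]); the cube at (6.5, 14.5) is present — its section is the full 28×22 rectangle (perimeter 100.00 mm); Taking the union: the 2 present regions are separate (no shared area or edge), so areas and boundary lengths simply add and each stays a separate island — boundary = 137.27 mm. Overall, the cross-section has 2 separate islands. Total boundary length (outer) = 137.27 mm.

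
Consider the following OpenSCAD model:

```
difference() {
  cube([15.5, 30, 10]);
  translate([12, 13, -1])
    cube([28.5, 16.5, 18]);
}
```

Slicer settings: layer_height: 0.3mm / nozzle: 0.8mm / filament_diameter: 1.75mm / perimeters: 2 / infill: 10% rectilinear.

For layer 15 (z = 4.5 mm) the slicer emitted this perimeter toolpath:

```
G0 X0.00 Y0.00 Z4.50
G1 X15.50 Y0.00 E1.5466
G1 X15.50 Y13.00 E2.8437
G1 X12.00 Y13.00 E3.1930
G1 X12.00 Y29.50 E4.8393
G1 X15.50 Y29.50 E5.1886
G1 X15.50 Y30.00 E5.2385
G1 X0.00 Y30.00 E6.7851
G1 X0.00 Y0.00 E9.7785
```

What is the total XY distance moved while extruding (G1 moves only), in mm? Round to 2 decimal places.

98.00 mm

Sum the Euclidean lengths of each G1 segment: total = 98.00 mm.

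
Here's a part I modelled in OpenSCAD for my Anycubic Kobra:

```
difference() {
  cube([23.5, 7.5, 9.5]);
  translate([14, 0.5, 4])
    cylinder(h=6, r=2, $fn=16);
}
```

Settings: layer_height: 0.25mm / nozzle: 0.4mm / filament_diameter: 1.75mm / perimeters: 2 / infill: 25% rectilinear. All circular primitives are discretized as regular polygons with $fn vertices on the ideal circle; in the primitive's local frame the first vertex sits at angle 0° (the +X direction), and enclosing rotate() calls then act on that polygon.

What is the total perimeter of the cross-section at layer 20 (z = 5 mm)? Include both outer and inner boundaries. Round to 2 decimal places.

65.46 mm

At z = 5 mm: the cube (footprint 23.5×7.5) is included at this height (perimeter 62.00 mm); the r=2 cylinder at (14, 0.5) contributes a regular 16-gon of circumradius 2 (perimeter = 2·16·2.000·sin(180°/16) = 12.49 mm); Taking the first minus the rest: starting from the 23.5×7.5 cube, the r=2 cylinder at (14, 0.5) partially overlaps it — only the 8.07 mm² overlap (of its 12.25 mm²) is removed, clipping the outline — boundary = 65.46 mm. Overall, the cross-section is a single solid region. Total boundary length (outer) = 65.46 mm.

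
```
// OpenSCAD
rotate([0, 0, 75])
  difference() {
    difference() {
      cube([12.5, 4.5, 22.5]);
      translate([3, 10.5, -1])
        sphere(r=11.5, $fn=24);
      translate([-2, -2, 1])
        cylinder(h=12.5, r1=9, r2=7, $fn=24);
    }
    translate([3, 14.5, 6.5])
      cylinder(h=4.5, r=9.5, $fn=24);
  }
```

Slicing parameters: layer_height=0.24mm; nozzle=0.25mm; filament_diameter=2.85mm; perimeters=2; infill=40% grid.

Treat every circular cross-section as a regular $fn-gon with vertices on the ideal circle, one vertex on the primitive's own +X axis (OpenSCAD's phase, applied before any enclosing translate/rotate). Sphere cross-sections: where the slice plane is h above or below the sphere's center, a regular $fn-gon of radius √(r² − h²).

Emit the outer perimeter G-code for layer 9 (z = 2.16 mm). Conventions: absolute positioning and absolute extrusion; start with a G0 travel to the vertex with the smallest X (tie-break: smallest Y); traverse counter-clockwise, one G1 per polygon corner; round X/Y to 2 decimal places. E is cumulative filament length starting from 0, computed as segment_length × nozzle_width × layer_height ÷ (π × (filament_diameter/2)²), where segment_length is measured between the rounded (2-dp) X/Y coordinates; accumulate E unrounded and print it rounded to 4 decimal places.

At z = 2.16 mm: the cube is present — its section is the full 12.5×4.5 rectangle; the sphere at (3, 10.5): section is a regular 24-gon, circumradius = √(r²−h²) = √(11.5²−3.16²) = 11.057; the cone at (-2, -2) contributes a regular 24-gon of circumradius 8.814 (interpolated between r1=9 and r2=7 at t=0.093); After the difference (first − rest): starting from the 12.5×4.5 cube, the r=11.5 sphere at (3, 10.5) partially overlaps it — only the 44.79 mm² overlap (of its 379.73 mm²) is removed, clipping the outline; the cone at (-2, -2) partially overlaps it — only the 0.01 mm² overlap (of its 241.30 mm²) is removed, clipping the outline — 1 connected region; the cylinder at (3, 14.5) is absent (z outside [6.5, 11]); After the difference (first − rest): none of the subtracted shapes is present at this height, so the result so far is unchanged — 1 connected region; (whole slice rotated 75° about Z — lengths, areas and connectivity unchanged). The outline is a single polygon with 7 vertices. Extrusion per mm of travel: 0.25 × 0.24 / (π × 1.425²) = 0.009405. Accumulating E over each segment gives final E = 0.1709.

G0 X-1.19 Y12.96 Z2.16
G1 X0.21 Y11.14 E0.0216
G1 X1.31 Y8.48 E0.0487
G1 X1.60 Y6.34 E0.0690
G1 X1.70 Y6.33 E0.0699
G1 X3.24 Y12.07 E0.1258
G1 X-1.11 Y13.24 E0.1682
G1 X-1.19 Y12.96 E0.1709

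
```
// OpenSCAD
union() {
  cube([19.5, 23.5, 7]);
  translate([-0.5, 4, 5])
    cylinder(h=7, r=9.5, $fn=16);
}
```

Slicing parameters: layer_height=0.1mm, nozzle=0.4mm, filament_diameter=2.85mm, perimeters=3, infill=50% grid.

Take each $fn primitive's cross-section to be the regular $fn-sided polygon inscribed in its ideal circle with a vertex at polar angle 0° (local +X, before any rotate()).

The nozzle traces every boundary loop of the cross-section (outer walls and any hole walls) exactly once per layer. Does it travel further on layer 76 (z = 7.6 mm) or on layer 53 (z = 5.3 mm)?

Layer 76 (z = 7.6): the cube is absent (z outside [0, 7]); the r=9.5 cylinder at (-0.5, 4) contributes a regular 16-gon of circumradius 9.5 (perimeter = 2·16·9.500·sin(180°/16) = 59.31 mm); Taking the union: only the r=9.5 cylinder at (-0.5, 4) is present, so the union is just that shape — boundary = 59.31 mm. So its perimeter = 59.31 mm. Layer 53 (z = 5.3): the 19.5×23.5 cube contributes its full rectangle (perimeter 86.00 mm); the r=9.5 cylinder at (-0.5, 4) contributes a regular 16-gon of circumradius 9.5 (perimeter = 2·16·9.500·sin(180°/16) = 59.31 mm); Taking the union: the regions partially overlap (shared area 98.73 mm²), so the edge portions inside another operand are dropped and the merged outline is re-measured after clipping — boundary = 105.41 mm. So its perimeter = 105.41 mm. Layer 53 is larger (105.41 vs 59.31 mm).

layer 53 (z = 5.3 mm)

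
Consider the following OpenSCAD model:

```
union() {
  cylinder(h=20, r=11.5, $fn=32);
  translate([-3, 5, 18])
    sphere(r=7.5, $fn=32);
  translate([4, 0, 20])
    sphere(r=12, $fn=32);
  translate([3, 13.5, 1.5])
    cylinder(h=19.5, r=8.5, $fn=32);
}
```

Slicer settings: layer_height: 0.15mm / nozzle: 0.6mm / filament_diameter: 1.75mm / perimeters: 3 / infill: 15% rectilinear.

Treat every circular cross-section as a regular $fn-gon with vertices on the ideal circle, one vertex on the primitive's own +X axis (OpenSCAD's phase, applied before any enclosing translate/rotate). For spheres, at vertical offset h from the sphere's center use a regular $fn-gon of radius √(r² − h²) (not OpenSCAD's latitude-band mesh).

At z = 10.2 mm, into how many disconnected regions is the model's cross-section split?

1

At z = 10.2 mm: the r=11.5 cylinder gives a regular 32-gon of circumradius 11.5 (constant along its height); the sphere at (-3, 5) does not reach this height (|z−center|=7.800 > r=7.5); the r=12 sphere at (4, 0) slices to a regular 32-gon of circumradius 6.925 (√(r²−h²) with h=9.8 from center); the r=8.5 cylinder at (3, 13.5) contributes a regular 32-gon of circumradius 8.5; Taking the union: the regions partially overlap (shared area 209.17 mm²), so overlapping operands fuse into one piece — 1 connected region. The result has 1 disconnected region.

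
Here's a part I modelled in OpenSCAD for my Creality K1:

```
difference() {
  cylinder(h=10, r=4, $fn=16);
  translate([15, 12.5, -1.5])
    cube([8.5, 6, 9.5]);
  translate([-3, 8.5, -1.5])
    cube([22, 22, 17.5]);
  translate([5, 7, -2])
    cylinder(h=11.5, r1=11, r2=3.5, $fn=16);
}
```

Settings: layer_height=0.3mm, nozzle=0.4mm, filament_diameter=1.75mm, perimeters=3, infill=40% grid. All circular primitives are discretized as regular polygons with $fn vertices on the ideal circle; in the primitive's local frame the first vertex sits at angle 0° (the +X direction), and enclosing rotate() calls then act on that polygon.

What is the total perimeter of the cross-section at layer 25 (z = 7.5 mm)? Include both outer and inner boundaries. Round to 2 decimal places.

At z = 7.5 mm: the r=4 cylinder gives a regular 16-gon of circumradius 4 (constant along its height) (perimeter = 2·16·4.000·sin(180°/16) = 24.97 mm); the cube at (15, 12.5) (footprint 8.5×6) is included at this height (perimeter 29.00 mm); the cube at (-3, 8.5) (footprint 22×22) is included at this height (perimeter 88.00 mm); the cone at (5, 7) contributes a regular 16-gon of circumradius 4.804 (interpolated between r1=11 and r2=3.5 at t=0.826) (perimeter = 2·16·4.804·sin(180°/16) = 29.99 mm); Subtracting the remaining from the first: starting from the r=4 cylinder, the 8.5×6 cube at (15, 12.5) misses the remaining region (no effect); the 22×22 cube at (-3, 8.5) misses the remaining region (no effect); the cone at (5, 7) partially overlaps it — only the 0.06 mm² overlap (of its 70.66 mm²) is removed, clipping the outline — boundary = 24.97 mm. Overall, the cross-section is a single solid region. Total boundary length (outer) = 24.97 mm.

24.97 mm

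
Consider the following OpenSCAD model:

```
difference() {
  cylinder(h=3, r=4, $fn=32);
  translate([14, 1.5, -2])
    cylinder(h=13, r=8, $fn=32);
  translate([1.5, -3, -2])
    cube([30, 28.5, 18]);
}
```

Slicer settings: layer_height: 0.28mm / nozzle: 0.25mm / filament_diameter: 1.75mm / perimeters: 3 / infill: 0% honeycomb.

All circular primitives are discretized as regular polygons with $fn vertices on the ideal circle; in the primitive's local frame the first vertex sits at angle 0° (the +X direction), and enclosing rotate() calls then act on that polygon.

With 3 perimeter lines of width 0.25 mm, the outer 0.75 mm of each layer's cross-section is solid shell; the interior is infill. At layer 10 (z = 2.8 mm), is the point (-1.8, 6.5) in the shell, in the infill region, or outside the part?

outside

At z = 2.8 mm: the r=4 cylinder gives a regular 32-gon of circumradius 4 (constant along its height); the cylinder at (14, 1.5): section is a regular 32-gon, circumradius r=8; the 30×28.5 cube at (1.5, -3) contributes its full rectangle; After the difference (first − rest): starting from the r=4 cylinder, the r=8 cylinder at (14, 1.5) misses the remaining region (no effect); the 30×28.5 cube at (1.5, -3) partially overlaps it — only the 12.86 mm² overlap (of its 855.00 mm²) is removed, clipping the outline — 1 connected region. Overall, the cross-section is a single solid region. The nearest boundary edge runs (-1.53, 3.70)→(-0.78, 3.92); distance from the point to it = 2.76 mm. The point is not inside any of the regions above, so it lies outside the cross-section (2.76 mm from the nearest boundary).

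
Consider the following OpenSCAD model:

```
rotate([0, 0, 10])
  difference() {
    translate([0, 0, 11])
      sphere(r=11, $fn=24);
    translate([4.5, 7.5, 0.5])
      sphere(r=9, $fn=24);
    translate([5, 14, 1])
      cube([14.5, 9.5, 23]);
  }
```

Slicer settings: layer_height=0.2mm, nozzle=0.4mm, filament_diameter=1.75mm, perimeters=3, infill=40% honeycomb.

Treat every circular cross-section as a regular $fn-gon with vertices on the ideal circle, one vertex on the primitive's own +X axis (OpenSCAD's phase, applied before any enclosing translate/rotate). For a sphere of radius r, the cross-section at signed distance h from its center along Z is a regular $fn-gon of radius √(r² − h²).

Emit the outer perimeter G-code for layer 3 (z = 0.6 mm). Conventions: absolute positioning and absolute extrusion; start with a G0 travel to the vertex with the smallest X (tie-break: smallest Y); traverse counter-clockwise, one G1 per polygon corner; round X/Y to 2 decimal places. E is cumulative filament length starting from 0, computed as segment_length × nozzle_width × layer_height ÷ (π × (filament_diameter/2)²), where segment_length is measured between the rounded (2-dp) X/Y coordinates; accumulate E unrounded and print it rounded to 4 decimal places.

At z = 0.6 mm: the r=11 sphere contributes a regular 24-gon of circumradius √(11²−10.4²) = 3.583; the r=9 sphere at (4.5, 7.5) slices to a regular 24-gon of circumradius 8.999 (√(r²−h²) with h=0.1 from center); the cube at (5, 14) is absent (z outside [1, 24]); Taking the first minus the rest: starting from the r=11 sphere, the r=9 sphere at (4.5, 7.5) partially overlaps it — only the 19.66 mm² overlap (of its 251.54 mm²) is removed, clipping the outline — 1 connected region; (whole slice rotated 10° about Z — lengths, areas and connectivity unchanged). The outline is a single polygon with 18 vertices. Extrusion per mm of travel: 0.4 × 0.2 / (π × 0.875²) = 0.033260. Accumulating E over each segment gives final E = 0.6510.

G0 X-3.57 Y0.31 Z0.60
G1 X-3.53 Y-0.62 E0.0310
G1 X-3.25 Y-1.51 E0.0620
G1 X-2.74 Y-2.30 E0.0933
G1 X-2.06 Y-2.94 E0.1243
G1 X-1.23 Y-3.37 E0.1554
G1 X-0.31 Y-3.57 E0.1867
G1 X0.62 Y-3.53 E0.2177
G1 X1.51 Y-3.25 E0.2487
G1 X2.30 Y-2.74 E0.2800
G1 X2.94 Y-2.06 E0.3111
G1 X3.37 Y-1.23 E0.3421
G1 X3.47 Y-0.75 E0.3585
G1 X2.34 Y-0.80 E0.3961
G1 X0.05 Y-0.29 E0.4741
G1 X-2.03 Y0.80 E0.5522
G1 X-3.09 Y1.76 E0.5998
G1 X-3.37 Y1.23 E0.6197
G1 X-3.57 Y0.31 E0.6510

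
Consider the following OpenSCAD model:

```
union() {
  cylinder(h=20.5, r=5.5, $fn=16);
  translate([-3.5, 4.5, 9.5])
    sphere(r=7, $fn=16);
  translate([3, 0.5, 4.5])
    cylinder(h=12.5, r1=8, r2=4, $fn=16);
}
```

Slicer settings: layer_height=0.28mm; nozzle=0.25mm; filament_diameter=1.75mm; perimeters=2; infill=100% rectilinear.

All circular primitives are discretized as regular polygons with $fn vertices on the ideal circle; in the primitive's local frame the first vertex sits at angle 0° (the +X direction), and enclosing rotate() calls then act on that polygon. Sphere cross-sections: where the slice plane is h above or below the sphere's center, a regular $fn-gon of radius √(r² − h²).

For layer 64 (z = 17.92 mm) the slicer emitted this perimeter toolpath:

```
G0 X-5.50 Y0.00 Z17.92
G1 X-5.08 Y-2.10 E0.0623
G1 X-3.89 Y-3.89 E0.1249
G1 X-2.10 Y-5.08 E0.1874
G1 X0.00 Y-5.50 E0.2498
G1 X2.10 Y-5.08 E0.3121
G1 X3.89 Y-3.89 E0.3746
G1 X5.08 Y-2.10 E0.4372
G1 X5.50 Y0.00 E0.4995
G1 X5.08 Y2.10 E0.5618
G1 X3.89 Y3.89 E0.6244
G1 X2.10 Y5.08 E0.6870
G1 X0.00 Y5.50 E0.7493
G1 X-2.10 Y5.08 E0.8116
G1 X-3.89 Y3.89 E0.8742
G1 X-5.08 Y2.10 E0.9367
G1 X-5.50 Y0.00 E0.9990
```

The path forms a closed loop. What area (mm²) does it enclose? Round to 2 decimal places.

Apply the shoelace formula to the sequence of (X, Y) vertices; enclosed area = 92.57 mm².

92.57 mm²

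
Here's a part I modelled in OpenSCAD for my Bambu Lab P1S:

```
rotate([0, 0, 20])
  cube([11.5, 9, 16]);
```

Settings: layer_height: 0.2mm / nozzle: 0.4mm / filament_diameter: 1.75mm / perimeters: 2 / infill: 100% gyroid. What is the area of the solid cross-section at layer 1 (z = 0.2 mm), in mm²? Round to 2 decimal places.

103.50 mm²

At z = 0.2 mm: the cube (footprint 11.5×9) is included at this height (area 103.50 mm²); (rotated 20° about Z; rotation is an isometry so areas/perimeters/island counts are preserved). Overall, the cross-section is a single solid region. Net area = 103.50 mm².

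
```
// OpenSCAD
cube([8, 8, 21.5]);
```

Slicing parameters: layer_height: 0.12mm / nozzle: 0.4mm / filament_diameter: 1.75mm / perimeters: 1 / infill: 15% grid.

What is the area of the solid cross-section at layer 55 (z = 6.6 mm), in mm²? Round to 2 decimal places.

At z = 6.6 mm: the cube (footprint 8×8) is included at this height (area 64.00 mm²). Overall, the cross-section is a single solid region. Net area = 64.00 mm².

64.00 mm²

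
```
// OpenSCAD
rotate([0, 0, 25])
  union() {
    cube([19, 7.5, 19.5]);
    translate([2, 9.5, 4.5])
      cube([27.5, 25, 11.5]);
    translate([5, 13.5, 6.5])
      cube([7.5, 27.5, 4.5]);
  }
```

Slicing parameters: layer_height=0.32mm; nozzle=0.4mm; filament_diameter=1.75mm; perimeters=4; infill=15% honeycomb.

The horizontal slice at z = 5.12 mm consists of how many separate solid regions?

At z = 5.12 mm: the cube (footprint 19×7.5) is included at this height; the cube at (2, 9.5) (footprint 27.5×25) is included at this height; the cube at (5, 13.5) is not intersected at this z (z outside [6.5, 11]); Combining (union): the 2 present regions are separate (no shared area or edge), so areas and boundary lengths simply add and each stays a separate island — 2 connected regions; (whole slice rotated 25° about Z — lengths, areas and connectivity unchanged). The result has 2 disconnected regions.

2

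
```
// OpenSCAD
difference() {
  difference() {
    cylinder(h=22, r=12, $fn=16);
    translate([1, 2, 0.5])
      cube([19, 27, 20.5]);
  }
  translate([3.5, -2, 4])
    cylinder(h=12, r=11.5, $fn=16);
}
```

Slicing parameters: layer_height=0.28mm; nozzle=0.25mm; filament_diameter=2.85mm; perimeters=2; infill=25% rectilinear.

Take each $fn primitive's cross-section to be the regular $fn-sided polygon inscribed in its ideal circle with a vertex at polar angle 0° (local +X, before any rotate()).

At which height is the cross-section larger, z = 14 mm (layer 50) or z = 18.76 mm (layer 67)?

layer 67 (z = 18.76 mm)

Layer 50 (z = 14): the cylinder: section is a regular 16-gon, circumradius r=12 (area = (16/2)·12.000²·sin(360°/16) = 440.85 mm²); the cube at (1, 2) is present — its section is the full 19×27 rectangle (area 513.00 mm²); Taking the first minus the rest: starting from the r=12 cylinder (440.85 mm²), the 19×27 cube at (1, 2) partially overlaps it — only the 76.71 mm² overlap (of its 513.00 mm²) is removed, clipping the outline — area = 364.14 mm²; the cylinder at (3.5, -2): section is a regular 16-gon, circumradius r=11.5 (area = (16/2)·11.500²·sin(360°/16) = 404.88 mm²); Subtracting the remaining from the first: starting from that combined region (364.14 mm²), the r=11.5 cylinder at (3.5, -2) partially overlaps it — only the 263.68 mm² overlap (of its 404.88 mm²) is removed, clipping the outline — area = 100.46 mm². So its area = 100.46 mm². Layer 67 (z = 18.76): the cylinder: section is a regular 16-gon, circumradius r=12 (area = (16/2)·12.000²·sin(360°/16) = 440.85 mm²); the cube at (1, 2) (footprint 19×27) is included at this height (area 513.00 mm²); After the difference (first − rest): starting from the r=12 cylinder (440.85 mm²), the 19×27 cube at (1, 2) partially overlaps it — only the 76.71 mm² overlap (of its 513.00 mm²) is removed, clipping the outline — area = 364.14 mm²; the cylinder at (3.5, -2) is not intersected at this z (z outside [4, 16]); Subtracting the remaining from the first: none of the subtracted shapes is present at this height, so that combined region is unchanged — area = 364.14 mm². So its area = 364.14 mm². Layer 67 is larger (364.14 vs 100.46 mm²).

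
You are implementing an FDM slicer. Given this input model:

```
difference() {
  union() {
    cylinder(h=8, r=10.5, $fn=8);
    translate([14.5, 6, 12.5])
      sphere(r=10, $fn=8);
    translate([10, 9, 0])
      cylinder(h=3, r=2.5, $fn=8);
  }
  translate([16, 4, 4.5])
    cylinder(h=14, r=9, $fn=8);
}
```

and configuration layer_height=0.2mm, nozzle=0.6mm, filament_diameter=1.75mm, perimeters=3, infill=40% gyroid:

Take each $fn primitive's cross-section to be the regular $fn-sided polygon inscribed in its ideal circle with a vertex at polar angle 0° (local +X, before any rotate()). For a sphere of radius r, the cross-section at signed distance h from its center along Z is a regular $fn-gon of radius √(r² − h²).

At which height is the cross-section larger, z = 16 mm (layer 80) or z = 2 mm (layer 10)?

Layer 80 (z = 16): the cylinder does not reach this height (z outside [0, 8]); the r=10 sphere at (14.5, 6) slices to a regular 8-gon of circumradius 9.367 (√(r²−h²) with h=3.5 from center) (area = (8/2)·9.367²·sin(360°/8) = 248.19 mm²); the cylinder at (10, 9) is absent (z outside [0, 3]); Taking the union: only the r=10 sphere at (14.5, 6) is present, so the union is just that shape — area = 248.19 mm²; the cylinder at (16, 4): section is a regular 8-gon, circumradius r=9 (area = (8/2)·9.000²·sin(360°/8) = 229.10 mm²); Subtracting the remaining from the first: starting from the result so far (248.19 mm²), the r=9 cylinder at (16, 4) partially overlaps it — only the 194.15 mm² overlap (of its 229.10 mm²) is removed, clipping the outline — area = 54.05 mm². So its area = 54.05 mm². Layer 10 (z = 2): the r=10.5 cylinder gives a regular 8-gon of circumradius 10.5 (constant along its height) (area = (8/2)·10.500²·sin(360°/8) = 311.83 mm²); the sphere at (14.5, 6) is absent (|z−center|=10.500 > r=10); the cylinder at (10, 9): section is a regular 8-gon, circumradius r=2.5 (area = (8/2)·2.500²·sin(360°/8) = 17.68 mm²); Taking the union: the 2 present regions are separate (no shared area or edge), so areas and boundary lengths simply add and each stays a separate island — area = 329.51 mm²; the cylinder at (16, 4) does not reach this height (z outside [4.5, 18.5]); After the difference (first − rest): none of the subtracted shapes is present at this height, so that combined region is unchanged — area = 329.51 mm². So its area = 329.51 mm². Layer 10 is larger (329.51 vs 54.05 mm²).

layer 10 (z = 2 mm)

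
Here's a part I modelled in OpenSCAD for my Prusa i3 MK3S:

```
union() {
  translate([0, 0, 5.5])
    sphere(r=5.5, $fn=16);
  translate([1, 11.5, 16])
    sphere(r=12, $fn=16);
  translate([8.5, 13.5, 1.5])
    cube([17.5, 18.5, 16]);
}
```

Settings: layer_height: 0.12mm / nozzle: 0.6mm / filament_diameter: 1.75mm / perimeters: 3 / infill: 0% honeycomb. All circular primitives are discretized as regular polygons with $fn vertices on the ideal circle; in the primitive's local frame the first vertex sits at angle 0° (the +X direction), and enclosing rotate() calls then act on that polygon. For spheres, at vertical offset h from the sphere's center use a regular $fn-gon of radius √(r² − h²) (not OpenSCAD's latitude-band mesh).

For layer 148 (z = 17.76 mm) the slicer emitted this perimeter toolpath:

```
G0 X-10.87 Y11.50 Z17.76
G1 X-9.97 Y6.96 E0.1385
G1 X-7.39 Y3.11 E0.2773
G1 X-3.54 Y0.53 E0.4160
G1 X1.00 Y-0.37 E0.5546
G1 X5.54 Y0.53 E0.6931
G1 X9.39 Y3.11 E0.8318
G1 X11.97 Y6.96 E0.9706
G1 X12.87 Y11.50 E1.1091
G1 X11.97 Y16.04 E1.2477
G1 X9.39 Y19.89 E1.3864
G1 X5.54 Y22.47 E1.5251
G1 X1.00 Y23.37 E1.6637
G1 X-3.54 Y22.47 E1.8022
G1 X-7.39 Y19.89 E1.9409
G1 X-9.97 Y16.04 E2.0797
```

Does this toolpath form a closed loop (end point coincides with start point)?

no

Start point (G0): (-10.87, 11.50). End point (last G1): the path does not return to the start — open.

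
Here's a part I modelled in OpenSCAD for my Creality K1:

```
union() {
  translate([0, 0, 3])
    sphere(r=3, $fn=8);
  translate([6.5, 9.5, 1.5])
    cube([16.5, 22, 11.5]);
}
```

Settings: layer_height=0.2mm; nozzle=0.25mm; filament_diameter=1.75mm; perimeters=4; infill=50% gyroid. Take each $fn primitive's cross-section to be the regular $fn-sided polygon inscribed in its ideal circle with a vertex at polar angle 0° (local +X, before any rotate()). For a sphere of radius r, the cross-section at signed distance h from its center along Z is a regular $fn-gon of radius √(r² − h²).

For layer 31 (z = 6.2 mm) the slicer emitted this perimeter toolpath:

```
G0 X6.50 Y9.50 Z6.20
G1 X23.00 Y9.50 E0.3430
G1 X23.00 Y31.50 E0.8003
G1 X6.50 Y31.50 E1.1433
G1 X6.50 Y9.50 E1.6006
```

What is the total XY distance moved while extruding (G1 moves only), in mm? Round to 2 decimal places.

77.00 mm

Sum the Euclidean lengths of each G1 segment: total = 77.00 mm.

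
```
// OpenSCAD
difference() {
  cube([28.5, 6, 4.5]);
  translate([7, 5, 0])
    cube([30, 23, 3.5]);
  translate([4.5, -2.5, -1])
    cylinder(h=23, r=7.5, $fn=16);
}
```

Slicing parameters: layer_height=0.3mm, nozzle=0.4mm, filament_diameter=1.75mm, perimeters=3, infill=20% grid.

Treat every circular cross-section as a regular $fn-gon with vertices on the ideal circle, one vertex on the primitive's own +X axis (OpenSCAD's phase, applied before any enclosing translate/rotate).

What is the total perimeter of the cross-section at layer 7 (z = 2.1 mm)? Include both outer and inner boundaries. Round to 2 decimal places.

68.20 mm

At z = 2.1 mm: the cube is present — its section is the full 28.5×6 rectangle (perimeter 69.00 mm); the cube at (7, 5) (footprint 30×23) is included at this height (perimeter 106.00 mm); the cylinder at (4.5, -2.5): section is a regular 16-gon, circumradius r=7.5 (perimeter = 2·16·7.500·sin(180°/16) = 46.82 mm); Taking the first minus the rest: starting from the 28.5×6 cube, the 30×23 cube at (7, 5) partially overlaps it — only the 21.50 mm² overlap (of its 690.00 mm²) is removed, clipping the outline; the r=7.5 cylinder at (4.5, -2.5) partially overlaps it — only the 44.79 mm² overlap (of its 172.21 mm²) is removed, clipping the outline — boundary = 68.20 mm. Overall, the cross-section is a single solid region. Total boundary length (outer) = 68.20 mm.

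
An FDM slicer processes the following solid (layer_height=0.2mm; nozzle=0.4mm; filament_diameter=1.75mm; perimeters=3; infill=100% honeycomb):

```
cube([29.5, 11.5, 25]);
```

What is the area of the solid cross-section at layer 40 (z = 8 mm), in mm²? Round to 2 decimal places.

At z = 8 mm: the 29.5×11.5 cube contributes its full rectangle (area 339.25 mm²). Overall, the cross-section is a single solid region. Net area = 339.25 mm².

339.25 mm²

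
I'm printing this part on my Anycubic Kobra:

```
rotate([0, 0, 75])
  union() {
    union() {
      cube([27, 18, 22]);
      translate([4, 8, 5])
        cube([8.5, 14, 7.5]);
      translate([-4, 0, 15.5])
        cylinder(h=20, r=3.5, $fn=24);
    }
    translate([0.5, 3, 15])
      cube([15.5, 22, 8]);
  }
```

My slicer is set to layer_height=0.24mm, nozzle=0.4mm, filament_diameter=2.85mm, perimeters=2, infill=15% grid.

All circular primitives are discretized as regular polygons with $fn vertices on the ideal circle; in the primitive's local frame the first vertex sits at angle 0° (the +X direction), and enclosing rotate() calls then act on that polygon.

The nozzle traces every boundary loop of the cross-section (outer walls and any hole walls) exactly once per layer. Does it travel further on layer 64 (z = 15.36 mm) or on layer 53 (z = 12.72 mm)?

layer 64 (z = 15.36 mm)

Layer 64 (z = 15.36): the 27×18 cube contributes its full rectangle (perimeter 90.00 mm); the cube at (4, 8) is not intersected at this z (z outside [5, 12.5]); the cylinder at (-4, 0) is not intersected at this z (z outside [15.5, 35.5]); Combining (union): only the 27×18 cube is present, so the union is just that shape — boundary = 90.00 mm; the cube at (0.5, 3) (footprint 15.5×22) is included at this height (perimeter 75.00 mm); Combining (union): the regions partially overlap (shared area 232.50 mm²), so the edge portions inside another operand are dropped and the merged outline is re-measured after clipping — boundary = 104.00 mm; (rotated 75° about Z; rotation is an isometry so areas/perimeters/island counts are preserved). So its perimeter = 104.00 mm. Layer 53 (z = 12.72): the cube is present — its section is the full 27×18 rectangle (perimeter 90.00 mm); the cube at (4, 8) does not reach this height (z outside [5, 12.5]); the cylinder at (-4, 0) is absent (z outside [15.5, 35.5]); Merging all regions: only the 27×18 cube is present, so the union is just that shape — boundary = 90.00 mm; the cube at (0.5, 3) does not reach this height (z outside [15, 23]); Taking the union: only the result so far is present, so the union is just that shape — boundary = 90.00 mm; (whole slice rotated 75° about Z — lengths, areas and connectivity unchanged). So its perimeter = 90.00 mm. Layer 64 is larger (104.00 vs 90.00 mm).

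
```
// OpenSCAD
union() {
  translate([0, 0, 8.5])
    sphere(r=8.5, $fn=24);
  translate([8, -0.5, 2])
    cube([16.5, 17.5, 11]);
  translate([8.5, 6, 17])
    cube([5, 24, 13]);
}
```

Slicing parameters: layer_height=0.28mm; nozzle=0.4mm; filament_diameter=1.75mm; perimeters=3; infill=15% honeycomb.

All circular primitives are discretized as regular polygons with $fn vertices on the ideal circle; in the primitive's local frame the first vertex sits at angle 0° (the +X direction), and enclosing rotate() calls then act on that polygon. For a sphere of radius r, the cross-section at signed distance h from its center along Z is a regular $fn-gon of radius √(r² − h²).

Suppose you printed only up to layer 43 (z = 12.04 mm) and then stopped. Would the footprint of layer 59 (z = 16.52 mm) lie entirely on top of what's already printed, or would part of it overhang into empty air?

entirely on top

Compare the two slices. At z = 12.04: the r=8.5 sphere slices to a regular 24-gon of circumradius 7.728 (√(r²−h²) with h=3.54 from center) (area = (24/2)·7.728²·sin(360°/24) = 185.48 mm²); the cube at (8, -0.5) is present — its section is the full 16.5×17.5 rectangle (area 288.75 mm²); the cube at (8.5, 6) does not reach this height (z outside [17, 30]); Merging all regions: the 2 present regions are separate (no shared area or edge), so areas and boundary lengths simply add and each stays a separate island — area = 474.23 mm². At z = 16.52: the r=8.5 sphere contributes a regular 24-gon of circumradius √(8.5²−8.02²) = 2.816 (area = (24/2)·2.816²·sin(360°/24) = 24.63 mm²); the cube at (8, -0.5) does not reach this height (z outside [2, 13]); the cube at (8.5, 6) is absent (z outside [17, 30]); Merging all regions: only the r=8.5 sphere is present, so the union is just that shape — area = 24.63 mm². Checking containment: the cross-section at z = 16.52 is a subset of the cross-section at z = 12.04.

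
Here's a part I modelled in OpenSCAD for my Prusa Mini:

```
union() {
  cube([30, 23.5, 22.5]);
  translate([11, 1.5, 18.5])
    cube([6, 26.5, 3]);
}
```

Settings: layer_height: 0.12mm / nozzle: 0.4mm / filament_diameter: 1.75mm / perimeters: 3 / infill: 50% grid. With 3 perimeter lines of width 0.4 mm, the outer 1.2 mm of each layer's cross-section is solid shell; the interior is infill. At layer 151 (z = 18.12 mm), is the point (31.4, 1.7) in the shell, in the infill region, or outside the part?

At z = 18.12 mm: the 30×23.5 cube contributes its full rectangle; the cube at (11, 1.5) is not intersected at this z (z outside [18.5, 21.5]); Taking the union: only the 30×23.5 cube is present, so the union is just that shape — 1 connected region. Overall, the cross-section is a single solid region. The nearest boundary edge runs (30.00, 0.00)→(30.00, 23.50); distance from the point to it = 1.40 mm. The point is not inside any of the regions above, so it lies outside the cross-section (1.40 mm from the nearest boundary).

outside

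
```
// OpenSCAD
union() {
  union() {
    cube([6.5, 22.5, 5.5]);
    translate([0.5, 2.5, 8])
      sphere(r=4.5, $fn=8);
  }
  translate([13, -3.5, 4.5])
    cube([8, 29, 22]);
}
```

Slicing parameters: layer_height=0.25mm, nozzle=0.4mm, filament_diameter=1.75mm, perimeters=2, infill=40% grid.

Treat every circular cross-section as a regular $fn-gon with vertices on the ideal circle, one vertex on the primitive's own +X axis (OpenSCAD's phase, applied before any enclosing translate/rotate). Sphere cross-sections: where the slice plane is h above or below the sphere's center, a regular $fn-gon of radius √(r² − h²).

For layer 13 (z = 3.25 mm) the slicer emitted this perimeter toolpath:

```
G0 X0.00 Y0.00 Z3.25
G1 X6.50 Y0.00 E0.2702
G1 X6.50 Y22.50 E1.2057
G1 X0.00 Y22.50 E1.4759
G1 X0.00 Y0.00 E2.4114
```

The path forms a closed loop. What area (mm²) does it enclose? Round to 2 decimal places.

Apply the shoelace formula to the sequence of (X, Y) vertices; enclosed area = 146.25 mm².

146.25 mm²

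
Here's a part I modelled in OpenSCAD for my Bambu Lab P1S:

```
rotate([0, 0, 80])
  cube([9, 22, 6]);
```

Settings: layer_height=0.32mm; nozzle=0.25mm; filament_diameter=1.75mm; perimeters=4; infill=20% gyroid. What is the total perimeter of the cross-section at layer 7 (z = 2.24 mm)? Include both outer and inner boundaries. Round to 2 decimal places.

62.00 mm

At z = 2.24 mm: the 9×22 cube contributes its full rectangle (perimeter 62.00 mm); (whole slice rotated 80° about Z — lengths, areas and connectivity unchanged). Overall, the cross-section is a single solid region. Total boundary length (outer) = 62.00 mm.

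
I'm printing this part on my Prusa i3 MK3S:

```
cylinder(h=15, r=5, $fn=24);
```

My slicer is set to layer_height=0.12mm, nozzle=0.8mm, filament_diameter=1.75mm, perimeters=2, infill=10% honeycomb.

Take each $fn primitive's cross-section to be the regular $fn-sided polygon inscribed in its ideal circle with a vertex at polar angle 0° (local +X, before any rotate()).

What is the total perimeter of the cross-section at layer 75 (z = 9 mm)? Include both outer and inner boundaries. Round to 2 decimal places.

31.33 mm

At z = 9 mm: the r=5 cylinder gives a regular 24-gon of circumradius 5 (constant along its height) (perimeter = 2·24·5.000·sin(180°/24) = 31.33 mm). Overall, the cross-section is a single solid region. Total boundary length (outer) = 31.33 mm.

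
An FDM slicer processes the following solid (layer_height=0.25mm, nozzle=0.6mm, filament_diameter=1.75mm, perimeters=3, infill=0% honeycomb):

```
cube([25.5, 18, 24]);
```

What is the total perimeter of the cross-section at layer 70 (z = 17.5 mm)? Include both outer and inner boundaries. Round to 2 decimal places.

87.00 mm

At z = 17.5 mm: the cube is present — its section is the full 25.5×18 rectangle (perimeter 87.00 mm). Overall, the cross-section is a single solid region. Total boundary length (outer) = 87.00 mm.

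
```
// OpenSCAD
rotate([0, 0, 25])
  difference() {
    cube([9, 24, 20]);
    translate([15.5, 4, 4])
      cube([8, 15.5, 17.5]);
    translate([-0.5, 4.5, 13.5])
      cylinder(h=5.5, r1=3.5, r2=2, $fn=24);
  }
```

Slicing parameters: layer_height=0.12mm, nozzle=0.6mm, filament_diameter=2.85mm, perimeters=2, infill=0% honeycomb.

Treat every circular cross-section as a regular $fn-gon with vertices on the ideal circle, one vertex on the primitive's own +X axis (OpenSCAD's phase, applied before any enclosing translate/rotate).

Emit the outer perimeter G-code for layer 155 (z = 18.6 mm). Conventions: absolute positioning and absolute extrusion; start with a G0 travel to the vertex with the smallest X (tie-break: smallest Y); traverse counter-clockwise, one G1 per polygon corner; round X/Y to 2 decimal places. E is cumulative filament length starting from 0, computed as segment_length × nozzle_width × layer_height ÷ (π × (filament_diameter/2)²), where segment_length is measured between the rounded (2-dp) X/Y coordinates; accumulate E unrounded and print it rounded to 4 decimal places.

G0 X-10.14 Y21.75 Z18.60
G1 X-2.77 Y5.93 E0.1970
G1 X-2.72 Y5.94 E0.1976
G1 X-2.17 Y5.97 E0.2038
G1 X-1.63 Y5.85 E0.2100
G1 X-1.15 Y5.59 E0.2162
G1 X-0.74 Y5.22 E0.2224
G1 X-0.44 Y4.76 E0.2286
G1 X-0.28 Y4.23 E0.2349
G1 X-0.25 Y3.68 E0.2411
G1 X-0.37 Y3.15 E0.2472
G1 X-0.63 Y2.66 E0.2535
G1 X-1.00 Y2.25 E0.2597
G1 X-1.04 Y2.23 E0.2602
G1 X0.00 Y0.00 E0.2880
G1 X8.16 Y3.80 E0.3896
G1 X-1.99 Y25.55 E0.6605
G1 X-10.14 Y21.75 E0.7619

At z = 18.6 mm: the cube is present — its section is the full 9×24 rectangle; the cube at (15.5, 4) (footprint 8×15.5) is included at this height; the cone at (-0.5, 4.5): at t=0.927 of its height the radius interpolates to r₁+(r₂−r₁)t = 2.109, giving a regular 24-gon of that circumradius; Subtracting the remaining from the first: starting from the 9×24 cube, the 8×15.5 cube at (15.5, 4) misses the remaining region (no effect); the cone at (-0.5, 4.5) partially overlaps it — only the 4.83 mm² overlap (of its 13.82 mm²) is removed, clipping the outline — 1 connected region; (whole slice rotated 25° about Z — lengths, areas and connectivity unchanged). The outline is a single polygon with 17 vertices. Extrusion per mm of travel: 0.6 × 0.12 / (π × 1.425²) = 0.011286. Accumulating E over each segment gives final E = 0.7619.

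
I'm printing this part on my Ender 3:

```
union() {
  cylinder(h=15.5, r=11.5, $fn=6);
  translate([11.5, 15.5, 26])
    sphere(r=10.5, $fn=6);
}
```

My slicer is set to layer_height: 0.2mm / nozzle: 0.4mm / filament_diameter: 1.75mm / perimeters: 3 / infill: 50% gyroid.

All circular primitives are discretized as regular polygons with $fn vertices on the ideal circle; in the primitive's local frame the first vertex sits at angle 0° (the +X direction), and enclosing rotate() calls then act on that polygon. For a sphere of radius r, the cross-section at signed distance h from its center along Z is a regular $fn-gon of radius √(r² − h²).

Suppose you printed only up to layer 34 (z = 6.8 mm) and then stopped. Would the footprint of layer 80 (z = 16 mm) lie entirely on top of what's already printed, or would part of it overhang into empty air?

part overhangs

Compare the two slices. At z = 6.8: the r=11.5 cylinder gives a regular 6-gon of circumradius 11.5 (constant along its height) (area = (6/2)·11.500²·sin(360°/6) = 343.60 mm²); the sphere at (11.5, 15.5) does not reach this height (|z−center|=19.200 > r=10.5); Combining (union): only the r=11.5 cylinder is present, so the union is just that shape — area = 343.60 mm². At z = 16: the cylinder is absent (z outside [0, 15.5]); the r=10.5 sphere at (11.5, 15.5) slices to a regular 6-gon of circumradius 3.202 (√(r²−h²) with h=10 from center) (area = (6/2)·3.202²·sin(360°/6) = 26.63 mm²); Taking the union: only the r=10.5 sphere at (11.5, 15.5) is present, so the union is just that shape — area = 26.63 mm². Checking containment: at z = 16 the cross-section extends beyond the z = 6.8 cross-section by about 26.63 mm².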